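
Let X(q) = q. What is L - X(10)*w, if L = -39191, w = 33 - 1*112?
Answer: -38401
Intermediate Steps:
w = -79 (w = 33 - 112 = -79)
L - X(10)*w = -39191 - 10*(-79) = -39191 - 1*(-790) = -39191 + 790 = -38401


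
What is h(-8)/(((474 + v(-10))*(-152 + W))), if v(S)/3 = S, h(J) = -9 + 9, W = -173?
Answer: 0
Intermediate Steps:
h(J) = 0
v(S) = 3*S
h(-8)/(((474 + v(-10))*(-152 + W))) = 0/(((474 + 3*(-10))*(-152 - 173))) = 0/(((474 - 30)*(-325))) = 0/((444*(-325))) = 0/(-144300) = 0*(-1/144300) = 0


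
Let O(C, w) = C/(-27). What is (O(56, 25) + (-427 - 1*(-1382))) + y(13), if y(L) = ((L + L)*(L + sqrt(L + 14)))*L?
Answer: 144367/27 + 1014*sqrt(3) ≈ 7103.2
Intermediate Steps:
O(C, w) = -C/27 (O(C, w) = C*(-1/27) = -C/27)
y(L) = 2*L**2*(L + sqrt(14 + L)) (y(L) = ((2*L)*(L + sqrt(14 + L)))*L = (2*L*(L + sqrt(14 + L)))*L = 2*L**2*(L + sqrt(14 + L)))
(O(56, 25) + (-427 - 1*(-1382))) + y(13) = (-1/27*56 + (-427 - 1*(-1382))) + 2*13**2*(13 + sqrt(14 + 13)) = (-56/27 + (-427 + 1382)) + 2*169*(13 + sqrt(27)) = (-56/27 + 955) + 2*169*(13 + 3*sqrt(3)) = 25729/27 + (4394 + 1014*sqrt(3)) = 144367/27 + 1014*sqrt(3)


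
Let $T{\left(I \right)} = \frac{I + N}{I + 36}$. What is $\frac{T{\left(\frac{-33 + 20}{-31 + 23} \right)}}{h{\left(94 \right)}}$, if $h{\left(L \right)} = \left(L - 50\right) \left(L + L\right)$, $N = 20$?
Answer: $\frac{173}{2489872} \approx 6.9481 \cdot 10^{-5}$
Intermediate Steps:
$h{\left(L \right)} = 2 L \left(-50 + L\right)$ ($h{\left(L \right)} = \left(-50 + L\right) 2 L = 2 L \left(-50 + L\right)$)
$T{\left(I \right)} = \frac{20 + I}{36 + I}$ ($T{\left(I \right)} = \frac{I + 20}{I + 36} = \frac{20 + I}{36 + I}$)
$\frac{T{\left(\frac{-33 + 20}{-31 + 23} \right)}}{h{\left(94 \right)}} = \frac{\frac{1}{36 + \frac{-33 + 20}{-31 + 23}} \left(20 + \frac{-33 + 20}{-31 + 23}\right)}{2 \cdot 94 \left(-50 + 94\right)} = \frac{\frac{1}{36 - \frac{13}{-8}} \left(20 - \frac{13}{-8}\right)}{2 \cdot 94 \cdot 44} = \frac{\frac{1}{36 - - \frac{13}{8}} \left(20 - - \frac{13}{8}\right)}{8272} = \frac{20 + \frac{13}{8}}{36 + \frac{13}{8}} \cdot \frac{1}{8272} = \frac{1}{\frac{301}{8}} \cdot \frac{173}{8} \cdot \frac{1}{8272} = \frac{8}{301} \cdot \frac{173}{8} \cdot \frac{1}{8272} = \frac{173}{301} \cdot \frac{1}{8272} = \frac{173}{2489872}$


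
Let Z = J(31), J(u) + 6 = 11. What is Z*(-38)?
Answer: -190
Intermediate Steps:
J(u) = 5 (J(u) = -6 + 11 = 5)
Z = 5
Z*(-38) = 5*(-38) = -190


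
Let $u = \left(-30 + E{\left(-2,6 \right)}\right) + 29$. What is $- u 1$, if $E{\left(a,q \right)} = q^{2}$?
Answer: $-35$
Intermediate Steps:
$u = 35$ ($u = \left(-30 + 6^{2}\right) + 29 = \left(-30 + 36\right) + 29 = 6 + 29 = 35$)
$- u 1 = \left(-1\right) 35 \cdot 1 = \left(-35\right) 1 = -35$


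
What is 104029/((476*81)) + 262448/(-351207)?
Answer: 2935196435/1504570788 ≈ 1.9509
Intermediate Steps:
104029/((476*81)) + 262448/(-351207) = 104029/38556 + 262448*(-1/351207) = 104029*(1/38556) - 262448/351207 = 104029/38556 - 262448/351207 = 2935196435/1504570788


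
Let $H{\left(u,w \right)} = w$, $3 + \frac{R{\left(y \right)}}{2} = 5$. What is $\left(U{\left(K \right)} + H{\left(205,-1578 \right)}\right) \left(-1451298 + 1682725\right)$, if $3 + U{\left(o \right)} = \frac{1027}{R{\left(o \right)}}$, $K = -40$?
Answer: $- \frac{1225868819}{4} \approx -3.0647 \cdot 10^{8}$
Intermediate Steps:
$R{\left(y \right)} = 4$ ($R{\left(y \right)} = -6 + 2 \cdot 5 = -6 + 10 = 4$)
$U{\left(o \right)} = \frac{1015}{4}$ ($U{\left(o \right)} = -3 + \frac{1027}{4} = \frac{1015}{4}$)
$\left(U{\left(K \right)} + H{\left(205,-1578 \right)}\right) \left(-1451298 + 1682725\right) = \left(\frac{1015}{4} - 1578\right) \left(-1451298 + 1682725\right) = \left(- \frac{5297}{4}\right) 231427 = - \frac{1225868819}{4}$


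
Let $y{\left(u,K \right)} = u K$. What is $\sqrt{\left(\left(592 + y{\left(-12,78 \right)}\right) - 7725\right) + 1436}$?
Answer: $3 i \sqrt{737} \approx 81.443 i$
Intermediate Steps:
$y{\left(u,K \right)} = K u$
$\sqrt{\left(\left(592 + y{\left(-12,78 \right)}\right) - 7725\right) + 1436} = \sqrt{\left(\left(592 + 78 \left(-12\right)\right) - 7725\right) + 1436} = \sqrt{\left(\left(592 - 936\right) - 7725\right) + 1436} = \sqrt{\left(-344 - 7725\right) + 1436} = \sqrt{-8069 + 1436} = \sqrt{-6633} = 3 i \sqrt{737}$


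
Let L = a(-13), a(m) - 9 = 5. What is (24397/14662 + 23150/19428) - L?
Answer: -396817061/35606667 ≈ -11.144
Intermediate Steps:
a(m) = 14 (a(m) = 9 + 5 = 14)
L = 14
(24397/14662 + 23150/19428) - L = (24397/14662 + 23150/19428) - 1*14 = (24397*(1/14662) + 23150*(1/19428)) - 14 = (24397/14662 + 11575/9714) - 14 = 101676277/35606667 - 14 = -396817061/35606667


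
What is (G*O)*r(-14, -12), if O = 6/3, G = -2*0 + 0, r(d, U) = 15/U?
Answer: 0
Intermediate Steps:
G = 0 (G = 0 + 0 = 0)
O = 2 (O = 6*(1/3) = 2)
(G*O)*r(-14, -12) = (0*2)*(15/(-12)) = 0*(15*(-1/12)) = 0*(-5/4) = 0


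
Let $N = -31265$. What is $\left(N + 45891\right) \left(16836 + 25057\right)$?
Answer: $612727018$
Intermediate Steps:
$\left(N + 45891\right) \left(16836 + 25057\right) = \left(-31265 + 45891\right) \left(16836 + 25057\right) = 14626 \cdot 41893 = 612727018$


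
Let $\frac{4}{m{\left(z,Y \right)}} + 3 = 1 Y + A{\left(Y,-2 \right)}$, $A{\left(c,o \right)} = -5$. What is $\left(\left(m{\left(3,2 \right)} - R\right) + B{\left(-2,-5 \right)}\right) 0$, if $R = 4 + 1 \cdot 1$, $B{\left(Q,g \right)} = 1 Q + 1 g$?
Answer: $0$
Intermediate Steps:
$B{\left(Q,g \right)} = Q + g$
$R = 5$ ($R = 4 + 1 = 5$)
$m{\left(z,Y \right)} = \frac{4}{-8 + Y}$ ($m{\left(z,Y \right)} = \frac{4}{-3 + \left(1 Y - 5\right)} = \frac{4}{-3 + \left(Y - 5\right)} = \frac{4}{-3 + \left(-5 + Y\right)} = \frac{4}{-8 + Y}$)
$\left(\left(m{\left(3,2 \right)} - R\right) + B{\left(-2,-5 \right)}\right) 0 = \left(\left(\frac{4}{-8 + 2} - 5\right) - 7\right) 0 = \left(\left(\frac{4}{-6} - 5\right) - 7\right) 0 = \left(\left(4 \left(- \frac{1}{6}\right) - 5\right) - 7\right) 0 = \left(\left(- \frac{2}{3} - 5\right) - 7\right) 0 = \left(- \frac{17}{3} - 7\right) 0 = \left(- \frac{38}{3}\right) 0 = 0$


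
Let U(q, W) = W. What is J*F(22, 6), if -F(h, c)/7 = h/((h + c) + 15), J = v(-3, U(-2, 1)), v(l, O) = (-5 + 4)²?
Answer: -154/43 ≈ -3.5814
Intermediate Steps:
v(l, O) = 1 (v(l, O) = (-1)² = 1)
J = 1
F(h, c) = -7*h/(15 + c + h) (F(h, c) = -7*h/((h + c) + 15) = -7*h/((c + h) + 15) = -7*h/(15 + c + h))
J*F(22, 6) = 1*(-7*22/(15 + 6 + 22)) = 1*(-7*22/43) = 1*(-7*22*1/43) = 1*(-154/43) = -154/43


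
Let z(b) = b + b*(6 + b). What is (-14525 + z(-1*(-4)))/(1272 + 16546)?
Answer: -14481/17818 ≈ -0.81272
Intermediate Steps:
(-14525 + z(-1*(-4)))/(1272 + 16546) = (-14525 + (-1*(-4))*(7 - 1*(-4)))/(1272 + 16546) = (-14525 + 4*(7 + 4))/17818 = (-14525 + 4*11)*(1/17818) = (-14525 + 44)*(1/17818) = -14481*1/17818 = -14481/17818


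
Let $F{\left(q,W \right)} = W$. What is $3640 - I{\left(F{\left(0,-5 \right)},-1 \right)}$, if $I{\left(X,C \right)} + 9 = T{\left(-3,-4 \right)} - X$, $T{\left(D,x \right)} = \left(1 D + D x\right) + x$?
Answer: $3639$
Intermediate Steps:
$T{\left(D,x \right)} = D + x + D x$ ($T{\left(D,x \right)} = \left(D + D x\right) + x = D + x + D x$)
$I{\left(X,C \right)} = -4 - X$ ($I{\left(X,C \right)} = -9 - \left(-5 + X\right) = -4 - X$)
$3640 - I{\left(F{\left(0,-5 \right)},-1 \right)} = 3640 - \left(-4 - -5\right) = 3640 - \left(-4 + 5\right) = 3640 - 1 = 3639$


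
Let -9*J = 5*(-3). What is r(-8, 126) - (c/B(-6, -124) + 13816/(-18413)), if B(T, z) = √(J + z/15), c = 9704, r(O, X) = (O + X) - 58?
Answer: 1118596/18413 + 9704*I*√165/33 ≈ 60.75 + 3777.3*I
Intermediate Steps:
r(O, X) = -58 + O + X
J = 5/3 (J = -5*(-3)/9 = -⅑*(-15) = 5/3 ≈ 1.6667)
B(T, z) = √(5/3 + z/15)
r(-8, 126) - (c/B(-6, -124) + 13816/(-18413)) = (-58 - 8 + 126) - (9704/((√(375 + 15*(-124))/15)) + 13816/(-18413)) = 60 - (9704/((√(375 - 1860)/15)) + 13816*(-1/18413)) = 60 - (9704/((√(-1485)/15)) - 13816/18413) = 60 - (9704/(((3*I*√165)/15)) - 13816/18413) = 60 - (9704/((I*√165/5)) - 13816/18413) = 60 - (9704*(-I*√165/33) - 13816/18413) = 60 - (-9704*I*√165/33 - 13816/18413) = 60 - (-13816/18413 - 9704*I*√165/33) = 60 + (13816/18413 + 9704*I*√165/33) = 1118596/18413 + 9704*I*√165/33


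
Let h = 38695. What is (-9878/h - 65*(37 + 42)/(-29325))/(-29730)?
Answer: 3638941/1349421956550 ≈ 2.6967e-6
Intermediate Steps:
(-9878/h - 65*(37 + 42)/(-29325))/(-29730) = (-9878/38695 - 65*(37 + 42)/(-29325))/(-29730) = (-9878*1/38695 - 65*79*(-1/29325))*(-1/29730) = (-9878/38695 - 5135*(-1/29325))*(-1/29730) = (-9878/38695 + 1027/5865)*(-1/29730) = -3638941/45389235*(-1/29730) = 3638941/1349421956550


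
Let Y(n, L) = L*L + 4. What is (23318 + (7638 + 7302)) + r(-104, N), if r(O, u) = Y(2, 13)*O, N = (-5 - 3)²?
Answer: 20266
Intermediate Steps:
Y(n, L) = 4 + L² (Y(n, L) = L² + 4 = 4 + L²)
N = 64 (N = (-8)² = 64)
r(O, u) = 173*O (r(O, u) = (4 + 13²)*O = (4 + 169)*O = 173*O)
(23318 + (7638 + 7302)) + r(-104, N) = (23318 + (7638 + 7302)) + 173*(-104) = (23318 + 14940) - 17992 = 38258 - 17992 = 20266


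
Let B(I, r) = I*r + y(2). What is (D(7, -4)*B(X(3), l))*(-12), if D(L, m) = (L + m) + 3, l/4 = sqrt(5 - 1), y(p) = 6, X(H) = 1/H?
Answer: -624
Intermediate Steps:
l = 8 (l = 4*sqrt(5 - 1) = 4*sqrt(4) = 4*2 = 8)
B(I, r) = 6 + I*r (B(I, r) = I*r + 6 = 6 + I*r)
D(L, m) = 3 + L + m
(D(7, -4)*B(X(3), l))*(-12) = ((3 + 7 - 4)*(6 + 8/3))*(-12) = (6*(6 + (1/3)*8))*(-12) = (6*(6 + 8/3))*(-12) = (6*(26/3))*(-12) = 52*(-12) = -624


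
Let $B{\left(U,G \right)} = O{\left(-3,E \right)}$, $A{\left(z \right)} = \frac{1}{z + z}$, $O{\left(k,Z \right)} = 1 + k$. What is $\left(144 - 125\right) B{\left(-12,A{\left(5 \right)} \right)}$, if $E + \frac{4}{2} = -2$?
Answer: $-38$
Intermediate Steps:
$E = -4$ ($E = -2 - 2 = -4$)
$A{\left(z \right)} = \frac{1}{2 z}$
$B{\left(U,G \right)} = -2$ ($B{\left(U,G \right)} = 1 - 3 = -2$)
$\left(144 - 125\right) B{\left(-12,A{\left(5 \right)} \right)} = \left(144 - 125\right) \left(-2\right) = 19 \left(-2\right) = -38$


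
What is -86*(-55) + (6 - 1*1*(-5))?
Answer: 4741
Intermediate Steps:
-86*(-55) + (6 - 1*1*(-5)) = 4730 + (6 - 1*(-5)) = 4730 + (6 + 5) = 4730 + 11 = 4741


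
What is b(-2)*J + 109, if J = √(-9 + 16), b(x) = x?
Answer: 109 - 2*√7 ≈ 103.71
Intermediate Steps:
J = √7 ≈ 2.6458
b(-2)*J + 109 = -2*√7 + 109 = 109 - 2*√7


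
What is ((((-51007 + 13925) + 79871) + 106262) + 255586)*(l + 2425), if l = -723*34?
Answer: -8965542009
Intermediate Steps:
l = -24582
((((-51007 + 13925) + 79871) + 106262) + 255586)*(l + 2425) = ((((-51007 + 13925) + 79871) + 106262) + 255586)*(-24582 + 2425) = (((-37082 + 79871) + 106262) + 255586)*(-22157) = ((42789 + 106262) + 255586)*(-22157) = (149051 + 255586)*(-22157) = 404637*(-22157) = -8965542009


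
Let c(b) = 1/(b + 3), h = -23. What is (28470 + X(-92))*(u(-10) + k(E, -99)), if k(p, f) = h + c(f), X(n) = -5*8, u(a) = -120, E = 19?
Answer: -195157735/48 ≈ -4.0658e+6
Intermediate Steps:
c(b) = 1/(3 + b)
X(n) = -40
k(p, f) = -23 + 1/(3 + f)
(28470 + X(-92))*(u(-10) + k(E, -99)) = (28470 - 40)*(-120 + (-68 - 23*(-99))/(3 - 99)) = 28430*(-120 + (-68 + 2277)/(-96)) = 28430*(-120 - 1/96*2209) = 28430*(-120 - 2209/96) = 28430*(-13729/96) = -195157735/48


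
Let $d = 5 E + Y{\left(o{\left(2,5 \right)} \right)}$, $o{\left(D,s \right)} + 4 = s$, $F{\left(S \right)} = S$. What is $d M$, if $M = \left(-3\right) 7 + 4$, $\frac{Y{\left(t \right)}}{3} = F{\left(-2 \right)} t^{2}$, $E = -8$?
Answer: $782$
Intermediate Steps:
$o{\left(D,s \right)} = -4 + s$
$Y{\left(t \right)} = - 6 t^{2}$ ($Y{\left(t \right)} = 3 \left(- 2 t^{2}\right) = - 6 t^{2}$)
$d = -46$ ($d = 5 \left(-8\right) - 6 \left(-4 + 5\right)^{2} = -40 - 6 \cdot 1^{2} = -40 - 6 = -46$)
$M = -17$ ($M = -21 + 4 = -17$)
$d M = \left(-46\right) \left(-17\right) = 782$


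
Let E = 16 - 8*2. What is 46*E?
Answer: 0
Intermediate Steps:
E = 0 (E = 16 - 16 = 0)
46*E = 46*0 = 0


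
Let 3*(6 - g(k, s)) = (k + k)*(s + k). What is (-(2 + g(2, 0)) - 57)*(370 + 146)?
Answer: -32164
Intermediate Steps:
g(k, s) = 6 - 2*k*(k + s)/3 (g(k, s) = 6 - (k + k)*(s + k)/3 = 6 - 2*k*(k + s)/3)
(-(2 + g(2, 0)) - 57)*(370 + 146) = (-(2 + (6 - ⅔*2² - ⅔*2*0)) - 57)*(370 + 146) = (-(2 + (6 - ⅔*4 + 0)) - 57)*516 = (-(2 + (6 - 8/3 + 0)) - 57)*516 = (-(2 + 10/3) - 57)*516 = (-1*16/3 - 57)*516 = (-16/3 - 57)*516 = -187/3*516 = -32164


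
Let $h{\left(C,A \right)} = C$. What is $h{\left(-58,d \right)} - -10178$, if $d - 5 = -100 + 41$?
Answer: $10120$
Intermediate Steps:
$d = -54$ ($d = 5 + \left(-100 + 41\right) = 5 - 59 = -54$)
$h{\left(-58,d \right)} - -10178 = -58 - -10178 = -58 + 10178 = 10120$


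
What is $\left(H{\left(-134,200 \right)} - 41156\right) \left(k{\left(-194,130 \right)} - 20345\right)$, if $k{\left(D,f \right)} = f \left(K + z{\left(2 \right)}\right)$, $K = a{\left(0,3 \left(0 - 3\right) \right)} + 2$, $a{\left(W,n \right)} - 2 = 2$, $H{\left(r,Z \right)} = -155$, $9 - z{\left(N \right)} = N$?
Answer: $770656705$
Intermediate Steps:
$z{\left(N \right)} = 9 - N$
$a{\left(W,n \right)} = 4$ ($a{\left(W,n \right)} = 2 + 2 = 4$)
$K = 6$ ($K = 4 + 2 = 6$)
$k{\left(D,f \right)} = 13 f$ ($k{\left(D,f \right)} = f \left(6 + \left(9 - 2\right)\right) = f \left(6 + 7\right) = f 13 = 13 f$)
$\left(H{\left(-134,200 \right)} - 41156\right) \left(k{\left(-194,130 \right)} - 20345\right) = \left(-155 - 41156\right) \left(13 \cdot 130 - 20345\right) = - 41311 \left(1690 - 20345\right) = \left(-41311\right) \left(-18655\right) = 770656705$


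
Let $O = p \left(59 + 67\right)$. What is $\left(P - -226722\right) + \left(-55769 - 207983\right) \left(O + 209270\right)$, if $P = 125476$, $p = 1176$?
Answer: $-94276745194$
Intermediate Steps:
$O = 148176$ ($O = 1176 \left(59 + 67\right) = 1176 \cdot 126 = 148176$)
$\left(P - -226722\right) + \left(-55769 - 207983\right) \left(O + 209270\right) = \left(125476 - -226722\right) + \left(-55769 - 207983\right) \left(148176 + 209270\right) = \left(125476 + 226722\right) - 94277097392 = 352198 - 94277097392 = -94276745194$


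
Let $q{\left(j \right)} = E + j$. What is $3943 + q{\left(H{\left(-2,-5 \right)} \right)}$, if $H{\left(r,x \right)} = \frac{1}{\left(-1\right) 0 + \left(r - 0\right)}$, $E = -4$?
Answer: $\frac{7877}{2} \approx 3938.5$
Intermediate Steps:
$H{\left(r,x \right)} = \frac{1}{r}$ ($H{\left(r,x \right)} = \frac{1}{0 + \left(r + 0\right)} = \frac{1}{0 + r} = \frac{1}{r}$)
$q{\left(j \right)} = -4 + j$
$3943 + q{\left(H{\left(-2,-5 \right)} \right)} = 3943 - \left(4 - \frac{1}{-2}\right) = 3943 - \frac{9}{2} = \frac{7877}{2}$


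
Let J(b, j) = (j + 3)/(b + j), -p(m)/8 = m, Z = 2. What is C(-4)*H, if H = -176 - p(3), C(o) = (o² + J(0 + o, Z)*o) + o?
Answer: -3344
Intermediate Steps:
p(m) = -8*m
J(b, j) = (3 + j)/(b + j)
C(o) = o + o² + 5*o/(2 + o) (C(o) = (o² + ((3 + 2)/((0 + o) + 2))*o) + o = (o² + (5/(o + 2))*o) + o = (o² + (5/(2 + o))*o) + o = (o² + 5*o/(2 + o)) + o = o + o² + 5*o/(2 + o))
H = -152 (H = -176 - (-8)*3 = -176 - 1*(-24) = -176 + 24 = -152)
C(-4)*H = -4*(5 + (1 - 4)*(2 - 4))/(2 - 4)*(-152) = -4*(5 - 3*(-2))/(-2)*(-152) = -4*(-½)*(5 + 6)*(-152) = -4*(-½)*11*(-152) = 22*(-152) = -3344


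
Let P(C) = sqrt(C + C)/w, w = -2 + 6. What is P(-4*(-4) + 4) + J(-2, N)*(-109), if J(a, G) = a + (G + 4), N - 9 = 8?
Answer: -2071 + sqrt(10)/2 ≈ -2069.4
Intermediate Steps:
w = 4
N = 17 (N = 9 + 8 = 17)
J(a, G) = 4 + G + a (J(a, G) = a + (4 + G) = 4 + G + a)
P(C) = sqrt(2)*sqrt(C)/4 (P(C) = sqrt(C + C)/4 = sqrt(2*C)*(1/4) = (sqrt(2)*sqrt(C))*(1/4) = sqrt(2)*sqrt(C)/4)
P(-4*(-4) + 4) + J(-2, N)*(-109) = sqrt(2)*sqrt(-4*(-4) + 4)/4 + (4 + 17 - 2)*(-109) = sqrt(2)*sqrt(16 + 4)/4 + 19*(-109) = sqrt(2)*sqrt(20)/4 - 2071 = sqrt(2)*(2*sqrt(5))/4 - 2071 = sqrt(10)/2 - 2071 = -2071 + sqrt(10)/2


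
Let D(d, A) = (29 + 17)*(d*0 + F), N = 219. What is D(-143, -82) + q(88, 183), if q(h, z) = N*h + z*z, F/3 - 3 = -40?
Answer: 47655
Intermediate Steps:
F = -111 (F = 9 + 3*(-40) = 9 - 120 = -111)
q(h, z) = z² + 219*h (q(h, z) = 219*h + z*z = 219*h + z² = z² + 219*h)
D(d, A) = -5106 (D(d, A) = (29 + 17)*(d*0 - 111) = 46*(0 - 111) = 46*(-111) = -5106)
D(-143, -82) + q(88, 183) = -5106 + (183² + 219*88) = -5106 + (33489 + 19272) = -5106 + 52761 = 47655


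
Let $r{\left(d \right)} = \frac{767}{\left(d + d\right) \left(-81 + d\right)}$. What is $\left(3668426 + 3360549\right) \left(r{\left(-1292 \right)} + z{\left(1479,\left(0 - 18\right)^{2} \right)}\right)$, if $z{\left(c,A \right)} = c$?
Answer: $\frac{36882748968447625}{3547832} \approx 1.0396 \cdot 10^{10}$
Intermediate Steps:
$r{\left(d \right)} = \frac{767}{2 d \left(-81 + d\right)}$
$\left(3668426 + 3360549\right) \left(r{\left(-1292 \right)} + z{\left(1479,\left(0 - 18\right)^{2} \right)}\right) = \left(3668426 + 3360549\right) \left(\frac{767}{2 \left(-1292\right) \left(-81 - 1292\right)} + 1479\right) = 7028975 \left(\frac{767}{2} \left(- \frac{1}{1292}\right) \frac{1}{-1373} + 1479\right) = 7028975 \left(\frac{767}{2} \left(- \frac{1}{1292}\right) \left(- \frac{1}{1373}\right) + 1479\right) = 7028975 \left(\frac{767}{3547832} + 1479\right) = 7028975 \cdot \frac{5247244295}{3547832} = \frac{36882748968447625}{3547832}$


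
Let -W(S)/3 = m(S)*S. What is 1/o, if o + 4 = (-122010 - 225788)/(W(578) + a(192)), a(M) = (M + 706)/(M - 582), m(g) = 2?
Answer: 61519/5919434 ≈ 0.010393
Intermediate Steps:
a(M) = (706 + M)/(-582 + M)
W(S) = -6*S
o = 5919434/61519 (o = -4 + (-122010 - 225788)/(-6*578 + (706 + 192)/(-582 + 192)) = -4 - 347798/(-3468 + 898/(-390)) = -4 - 347798/(-3468 - 1/390*898) = -4 - 347798/(-3468 - 449/195) = -4 - 347798/(-676709/195) = -4 - 347798*(-195/676709) = -4 + 6165510/61519 = 5919434/61519 ≈ 96.221)
1/o = 1/(5919434/61519) = 61519/5919434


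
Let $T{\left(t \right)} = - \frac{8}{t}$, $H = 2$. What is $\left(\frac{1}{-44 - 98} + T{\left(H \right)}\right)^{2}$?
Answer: $\frac{323761}{20164} \approx 16.056$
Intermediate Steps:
$\left(\frac{1}{-44 - 98} + T{\left(H \right)}\right)^{2} = \left(\frac{1}{-44 - 98} - \frac{8}{2}\right)^{2} = \left(\frac{1}{-142} - 4\right)^{2} = \left(- \frac{1}{142} - 4\right)^{2} = \left(- \frac{569}{142}\right)^{2} = \frac{323761}{20164}$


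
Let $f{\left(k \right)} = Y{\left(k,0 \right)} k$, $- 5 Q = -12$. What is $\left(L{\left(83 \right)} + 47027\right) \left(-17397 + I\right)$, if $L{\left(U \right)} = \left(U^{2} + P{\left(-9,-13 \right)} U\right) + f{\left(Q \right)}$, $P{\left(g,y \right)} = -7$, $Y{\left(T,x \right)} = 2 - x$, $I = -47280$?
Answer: $- \frac{17249291223}{5} \approx -3.4499 \cdot 10^{9}$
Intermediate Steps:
$Q = \frac{12}{5}$ ($Q = \left(- \frac{1}{5}\right) \left(-12\right) = \frac{12}{5} \approx 2.4$)
$f{\left(k \right)} = 2 k$ ($f{\left(k \right)} = \left(2 - 0\right) k = \left(2 + 0\right) k = 2 k$)
$L{\left(U \right)} = \frac{24}{5} + U^{2} - 7 U$ ($L{\left(U \right)} = \left(U^{2} - 7 U\right) + 2 \cdot \frac{12}{5} = \left(U^{2} - 7 U\right) + \frac{24}{5} = \frac{24}{5} + U^{2} - 7 U$)
$\left(L{\left(83 \right)} + 47027\right) \left(-17397 + I\right) = \left(\left(\frac{24}{5} + 83^{2} - 581\right) + 47027\right) \left(-17397 - 47280\right) = \left(\left(\frac{24}{5} + 6889 - 581\right) + 47027\right) \left(-64677\right) = \left(\frac{31564}{5} + 47027\right) \left(-64677\right) = \frac{266699}{5} \left(-64677\right) = - \frac{17249291223}{5}$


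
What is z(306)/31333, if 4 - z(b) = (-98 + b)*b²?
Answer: -19476284/31333 ≈ -621.59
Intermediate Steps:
z(b) = 4 - b²*(-98 + b) (z(b) = 4 - (-98 + b)*b² = 4 - b²*(-98 + b))
z(306)/31333 = (4 - 1*306³ + 98*306²)/31333 = (4 - 1*28652616 + 98*93636)*(1/31333) = (4 - 28652616 + 9176328)*(1/31333) = -19476284*1/31333 = -19476284/31333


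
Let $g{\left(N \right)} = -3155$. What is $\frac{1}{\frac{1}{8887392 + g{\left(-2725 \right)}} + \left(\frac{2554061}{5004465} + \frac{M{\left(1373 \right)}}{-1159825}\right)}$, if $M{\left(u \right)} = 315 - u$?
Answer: $\frac{10313361793564422825}{5272899807325283908} \approx 1.9559$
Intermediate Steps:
$\frac{1}{\frac{1}{8887392 + g{\left(-2725 \right)}} + \left(\frac{2554061}{5004465} + \frac{M{\left(1373 \right)}}{-1159825}\right)} = \frac{1}{\frac{1}{8887392 - 3155} + \left(\frac{2554061}{5004465} + \frac{315 - 1373}{-1159825}\right)} = \frac{1}{\frac{1}{8884237} + \left(2554061 \cdot \frac{1}{5004465} + \left(315 - 1373\right) \left(- \frac{1}{1159825}\right)\right)} = \frac{1}{\frac{1}{8884237} + \left(\frac{2554061}{5004465} - - \frac{1058}{1159825}\right)} = \frac{1}{\frac{1}{8884237} + \left(\frac{2554061}{5004465} + \frac{1058}{1159825}\right)} = \frac{1}{\frac{1}{8884237} + \frac{593511704659}{1160860723725}} = \frac{1}{\frac{5272899807325283908}{10313361793564422825}} = \frac{10313361793564422825}{5272899807325283908}$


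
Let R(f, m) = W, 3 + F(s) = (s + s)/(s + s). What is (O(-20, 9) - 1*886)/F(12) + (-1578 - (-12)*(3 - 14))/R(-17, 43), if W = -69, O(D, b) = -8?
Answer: 10851/23 ≈ 471.78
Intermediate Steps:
F(s) = -2 (F(s) = -3 + (s + s)/(s + s) = -3 + (2*s)/((2*s)) = -3 + (2*s)*(1/(2*s)) = -3 + 1 = -2)
R(f, m) = -69
(O(-20, 9) - 1*886)/F(12) + (-1578 - (-12)*(3 - 14))/R(-17, 43) = (-8 - 1*886)/(-2) + (-1578 - (-12)*(3 - 14))/(-69) = (-8 - 886)*(-½) + (-1578 - (-12)*(-11))*(-1/69) = -894*(-½) + (-1578 - 1*132)*(-1/69) = 447 + (-1578 - 132)*(-1/69) = 447 - 1710*(-1/69) = 447 + 570/23 = 10851/23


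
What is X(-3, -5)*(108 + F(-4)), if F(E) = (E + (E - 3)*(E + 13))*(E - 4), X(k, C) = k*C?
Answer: 9660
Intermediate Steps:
X(k, C) = C*k
F(E) = (-4 + E)*(E + (-3 + E)*(13 + E)) (F(E) = (E + (-3 + E)*(13 + E))*(-4 + E) = (-4 + E)*(E + (-3 + E)*(13 + E)))
X(-3, -5)*(108 + F(-4)) = (-5*(-3))*(108 + (156 + (-4)**3 - 83*(-4) + 7*(-4)**2)) = 15*(108 + (156 - 64 + 332 + 7*16)) = 15*(108 + (156 - 64 + 332 + 112)) = 15*(108 + 536) = 15*644 = 9660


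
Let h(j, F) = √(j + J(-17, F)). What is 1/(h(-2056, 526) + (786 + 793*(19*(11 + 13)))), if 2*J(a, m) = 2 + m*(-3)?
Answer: 20133/7296078560 - I*√79/21888235680 ≈ 2.7594e-6 - 4.0607e-10*I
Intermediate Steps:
J(a, m) = 1 - 3*m/2 (J(a, m) = (2 + m*(-3))/2 = (2 - 3*m)/2 = 1 - 3*m/2)
h(j, F) = √(1 + j - 3*F/2) (h(j, F) = √(j + (1 - 3*F/2)) = √(1 + j - 3*F/2))
1/(h(-2056, 526) + (786 + 793*(19*(11 + 13)))) = 1/(√(4 - 6*526 + 4*(-2056))/2 + (786 + 793*(19*(11 + 13)))) = 1/(√(4 - 3156 - 8224)/2 + (786 + 793*(19*24))) = 1/(√(-11376)/2 + (786 + 793*456)) = 1/((12*I*√79)/2 + (786 + 361608)) = 1/(6*I*√79 + 362394) = 1/(362394 + 6*I*√79)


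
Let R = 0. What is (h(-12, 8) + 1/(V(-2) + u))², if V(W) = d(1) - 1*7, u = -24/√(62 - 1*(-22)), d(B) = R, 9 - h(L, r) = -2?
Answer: 10214752/87025 + 25568*√21/87025 ≈ 118.72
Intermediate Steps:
h(L, r) = 11 (h(L, r) = 9 - 1*(-2) = 9 + 2 = 11)
d(B) = 0
u = -4*√21/7 (u = -24/√(62 + 22) = -24*√21/42 = -4*√21/7 ≈ -2.6186)
V(W) = -7 (V(W) = 0 - 1*7 = 0 - 7 = -7)
(h(-12, 8) + 1/(V(-2) + u))² = (11 + 1/(-7 - 4*√21/7))²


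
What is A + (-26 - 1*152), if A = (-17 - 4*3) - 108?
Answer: -315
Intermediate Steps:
A = -137 (A = (-17 - 12) - 108 = -29 - 108 = -137)
A + (-26 - 1*152) = -137 + (-26 - 1*152) = -137 + (-26 - 152) = -137 - 178 = -315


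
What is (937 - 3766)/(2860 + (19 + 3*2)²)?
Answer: -69/85 ≈ -0.81176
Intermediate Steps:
(937 - 3766)/(2860 + (19 + 3*2)²) = -2829/(2860 + (19 + 6)²) = -2829/(2860 + 25²) = -2829/(2860 + 625) = -2829/3485 = -2829*1/3485 = -69/85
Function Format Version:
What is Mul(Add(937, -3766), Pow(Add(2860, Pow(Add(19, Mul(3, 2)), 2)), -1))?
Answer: Rational(-69, 85) ≈ -0.81176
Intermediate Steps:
Mul(Add(937, -3766), Pow(Add(2860, Pow(Add(19, Mul(3, 2)), 2)), -1)) = Mul(-2829, Pow(Add(2860, Pow(Add(19, 6), 2)), -1)) = Mul(-2829, Pow(Add(2860, Pow(25, 2)), -1)) = Mul(-2829, Pow(Add(2860, 625), -1)) = Mul(-2829, Pow(3485, -1)) = Mul(-2829, Rational(1, 3485)) = Rational(-69, 85)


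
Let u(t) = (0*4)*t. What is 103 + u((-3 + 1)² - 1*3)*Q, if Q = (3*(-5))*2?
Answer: 103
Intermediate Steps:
u(t) = 0 (u(t) = 0*t = 0)
Q = -30 (Q = -15*2 = -30)
103 + u((-3 + 1)² - 1*3)*Q = 103 + 0*(-30) = 103 + 0 = 103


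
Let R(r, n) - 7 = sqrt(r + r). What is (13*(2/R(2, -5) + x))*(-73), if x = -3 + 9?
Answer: -53144/9 ≈ -5904.9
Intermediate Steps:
x = 6
R(r, n) = 7 + sqrt(2)*sqrt(r) (R(r, n) = 7 + sqrt(r + r) = 7 + sqrt(2*r) = 7 + sqrt(2)*sqrt(r))
(13*(2/R(2, -5) + x))*(-73) = (13*(2/(7 + sqrt(2)*sqrt(2)) + 6))*(-73) = (13*(2/(7 + 2) + 6))*(-73) = (13*(2/9 + 6))*(-73) = (13*(56/9))*(-73) = (728/9)*(-73) = -53144/9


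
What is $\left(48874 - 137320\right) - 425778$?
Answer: $-514224$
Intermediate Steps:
$\left(48874 - 137320\right) - 425778 = -88446 - 425778 = -514224$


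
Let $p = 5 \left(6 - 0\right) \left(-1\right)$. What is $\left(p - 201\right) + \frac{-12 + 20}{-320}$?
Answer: $- \frac{9241}{40} \approx -231.02$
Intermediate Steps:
$p = -30$ ($p = 5 \left(6 + 0\right) \left(-1\right) = 5 \cdot 6 \left(-1\right) = 30 \left(-1\right) = -30$)
$\left(p - 201\right) + \frac{-12 + 20}{-320} = \left(-30 - 201\right) + \frac{-12 + 20}{-320} = -231 + 8 \left(- \frac{1}{320}\right) = -231 - \frac{1}{40} = - \frac{9241}{40}$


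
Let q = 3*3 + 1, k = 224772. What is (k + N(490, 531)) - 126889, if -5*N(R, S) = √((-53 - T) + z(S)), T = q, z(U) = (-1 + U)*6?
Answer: 97883 - √3117/5 ≈ 97872.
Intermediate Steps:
q = 10 (q = 9 + 1 = 10)
z(U) = -6 + 6*U
T = 10
N(R, S) = -√(-69 + 6*S)/5 (N(R, S) = -√((-53 - 1*10) + (-6 + 6*S))/5 = -√((-53 - 10) + (-6 + 6*S))/5 = -√(-63 + (-6 + 6*S))/5 = -√(-69 + 6*S)/5)
(k + N(490, 531)) - 126889 = (224772 - √(-69 + 6*531)/5) - 126889 = (224772 - √(-69 + 3186)/5) - 126889 = (224772 - √3117/5) - 126889 = 97883 - √3117/5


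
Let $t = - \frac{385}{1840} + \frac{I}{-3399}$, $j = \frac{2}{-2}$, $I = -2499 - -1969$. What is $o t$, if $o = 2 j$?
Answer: $\frac{66683}{625416} \approx 0.10662$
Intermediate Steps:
$I = -530$ ($I = -2499 + 1969 = -530$)
$j = -1$ ($j = 2 \left(- \frac{1}{2}\right) = -1$)
$o = -2$ ($o = 2 \left(-1\right) = -2$)
$t = - \frac{66683}{1250832}$ ($t = - \frac{385}{1840} - \frac{530}{-3399} = \left(-385\right) \frac{1}{1840} - - \frac{530}{3399} = - \frac{77}{368} + \frac{530}{3399} = - \frac{66683}{1250832} \approx -0.053311$)
$o t = \left(-2\right) \left(- \frac{66683}{1250832}\right) = \frac{66683}{625416}$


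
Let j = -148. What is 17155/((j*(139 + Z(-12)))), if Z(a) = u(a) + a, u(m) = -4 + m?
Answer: -17155/16428 ≈ -1.0443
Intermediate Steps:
Z(a) = -4 + 2*a (Z(a) = (-4 + a) + a = -4 + 2*a)
17155/((j*(139 + Z(-12)))) = 17155/((-148*(139 + (-4 + 2*(-12))))) = 17155/((-148*(139 + (-4 - 24)))) = 17155/((-148*(139 - 28))) = 17155/((-148*111)) = 17155/(-16428) = 17155*(-1/16428) = -17155/16428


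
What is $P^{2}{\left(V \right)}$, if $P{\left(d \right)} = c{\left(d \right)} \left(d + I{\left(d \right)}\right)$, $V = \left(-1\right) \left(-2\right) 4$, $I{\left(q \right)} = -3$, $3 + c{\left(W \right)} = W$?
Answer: $625$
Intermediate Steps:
$c{\left(W \right)} = -3 + W$
$V = 8$ ($V = 2 \cdot 4 = 8$)
$P{\left(d \right)} = \left(-3 + d\right)^{2}$ ($P{\left(d \right)} = \left(-3 + d\right) \left(d - 3\right) = \left(-3 + d\right) \left(-3 + d\right) = \left(-3 + d\right)^{2}$)
$P^{2}{\left(V \right)} = \left(\left(-3 + 8\right)^{2}\right)^{2} = \left(5^{2}\right)^{2} = 25^{2} = 625$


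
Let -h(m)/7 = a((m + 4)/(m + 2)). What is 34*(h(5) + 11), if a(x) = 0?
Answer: 374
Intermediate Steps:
h(m) = 0 (h(m) = -7*0 = 0)
34*(h(5) + 11) = 34*(0 + 11) = 34*11 = 374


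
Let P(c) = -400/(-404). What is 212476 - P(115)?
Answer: 21459976/101 ≈ 2.1248e+5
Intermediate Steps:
P(c) = 100/101 (P(c) = -400*(-1/404) = 100/101)
212476 - P(115) = 212476 - 1*100/101 = 212476 - 100/101 = 21459976/101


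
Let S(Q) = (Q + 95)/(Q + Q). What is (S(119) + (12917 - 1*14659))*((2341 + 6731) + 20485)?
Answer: -6123944387/119 ≈ -5.1462e+7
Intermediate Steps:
S(Q) = (95 + Q)/(2*Q) (S(Q) = (95 + Q)/((2*Q)) = (95 + Q)*(1/(2*Q)) = (95 + Q)/(2*Q))
(S(119) + (12917 - 1*14659))*((2341 + 6731) + 20485) = ((½)*(95 + 119)/119 + (12917 - 1*14659))*((2341 + 6731) + 20485) = ((½)*(1/119)*214 + (12917 - 14659))*(9072 + 20485) = (107/119 - 1742)*29557 = -207191/119*29557 = -6123944387/119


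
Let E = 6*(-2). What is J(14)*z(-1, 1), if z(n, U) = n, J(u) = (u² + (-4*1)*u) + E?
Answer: -128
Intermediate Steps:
E = -12
J(u) = -12 + u² - 4*u (J(u) = (u² + (-4*1)*u) - 12 = (u² - 4*u) - 12 = -12 + u² - 4*u)
J(14)*z(-1, 1) = (-12 + 14² - 4*14)*(-1) = (-12 + 196 - 56)*(-1) = 128*(-1) = -128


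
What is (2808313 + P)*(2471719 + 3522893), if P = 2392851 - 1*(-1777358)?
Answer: 41833531723464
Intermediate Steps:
P = 4170209 (P = 2392851 + 1777358 = 4170209)
(2808313 + P)*(2471719 + 3522893) = (2808313 + 4170209)*(2471719 + 3522893) = 6978522*5994612 = 41833531723464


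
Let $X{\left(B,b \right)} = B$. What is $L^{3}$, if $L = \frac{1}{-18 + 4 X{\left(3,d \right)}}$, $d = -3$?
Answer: $- \frac{1}{216} \approx -0.0046296$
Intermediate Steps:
$L = - \frac{1}{6}$ ($L = \frac{1}{-18 + 4 \cdot 3} = \frac{1}{-18 + 12} = \frac{1}{-6} = - \frac{1}{6} \approx -0.16667$)
$L^{3} = \left(- \frac{1}{6}\right)^{3} = - \frac{1}{216}$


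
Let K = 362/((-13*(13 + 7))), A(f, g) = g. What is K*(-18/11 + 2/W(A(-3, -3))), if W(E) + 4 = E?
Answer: 13394/5005 ≈ 2.6761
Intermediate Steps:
W(E) = -4 + E
K = -181/130 (K = 362/((-13*20)) = 362/(-260) = 362*(-1/260) = -181/130 ≈ -1.3923)
K*(-18/11 + 2/W(A(-3, -3))) = -181*(-18/11 + 2/(-4 - 3))/130 = -181*(-18*1/11 + 2/(-7))/130 = -181*(-18/11 + 2*(-1/7))/130 = -181*(-18/11 - 2/7)/130 = -181/130*(-148/77) = 13394/5005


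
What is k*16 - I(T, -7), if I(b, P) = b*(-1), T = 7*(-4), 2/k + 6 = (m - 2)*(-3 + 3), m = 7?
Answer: -100/3 ≈ -33.333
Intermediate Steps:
k = -1/3 (k = 2/(-6 + (7 - 2)*(-3 + 3)) = 2/(-6 + 5*0) = 2/(-6 + 0) = 2/(-6) = 2*(-1/6) = -1/3 ≈ -0.33333)
T = -28
I(b, P) = -b
k*16 - I(T, -7) = -1/3*16 - (-1)*(-28) = -16/3 - 1*28 = -16/3 - 28 = -100/3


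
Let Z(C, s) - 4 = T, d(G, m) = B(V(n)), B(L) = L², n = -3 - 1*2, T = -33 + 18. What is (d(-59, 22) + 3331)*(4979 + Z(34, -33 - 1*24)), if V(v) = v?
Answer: 16672608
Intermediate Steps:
T = -15
n = -5 (n = -3 - 2 = -5)
d(G, m) = 25 (d(G, m) = (-5)² = 25)
Z(C, s) = -11 (Z(C, s) = 4 - 15 = -11)
(d(-59, 22) + 3331)*(4979 + Z(34, -33 - 1*24)) = (25 + 3331)*(4979 - 11) = 3356*4968 = 16672608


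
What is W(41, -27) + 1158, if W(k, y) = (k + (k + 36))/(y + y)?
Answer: 31207/27 ≈ 1155.8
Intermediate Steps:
W(k, y) = (36 + 2*k)/(2*y) (W(k, y) = (k + (36 + k))/((2*y)) = (36 + 2*k)*(1/(2*y)) = (36 + 2*k)/(2*y))
W(41, -27) + 1158 = (18 + 41)/(-27) + 1158 = -1/27*59 + 1158 = -59/27 + 1158 = 31207/27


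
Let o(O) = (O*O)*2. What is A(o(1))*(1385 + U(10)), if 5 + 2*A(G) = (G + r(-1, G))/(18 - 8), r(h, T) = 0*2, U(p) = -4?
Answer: -16572/5 ≈ -3314.4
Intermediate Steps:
r(h, T) = 0
o(O) = 2*O² (o(O) = O²*2 = 2*O²)
A(G) = -5/2 + G/20 (A(G) = -5/2 + ((G + 0)/(18 - 8))/2 = -5/2 + (G/10)/2 = -5/2 + G/20)
A(o(1))*(1385 + U(10)) = (-5/2 + (2*1²)/20)*(1385 - 4) = (-5/2 + (2*1)/20)*1381 = (-5/2 + (1/20)*2)*1381 = (-5/2 + ⅒)*1381 = -12/5*1381 = -16572/5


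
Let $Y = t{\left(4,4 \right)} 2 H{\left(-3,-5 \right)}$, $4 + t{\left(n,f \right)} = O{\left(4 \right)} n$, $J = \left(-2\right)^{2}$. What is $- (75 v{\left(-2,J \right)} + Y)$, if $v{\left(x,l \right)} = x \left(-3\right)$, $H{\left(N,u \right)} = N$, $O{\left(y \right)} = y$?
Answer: $-378$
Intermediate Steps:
$J = 4$
$t{\left(n,f \right)} = -4 + 4 n$
$Y = -72$ ($Y = \left(-4 + 4 \cdot 4\right) 2 \left(-3\right) = \left(-4 + 16\right) 2 \left(-3\right) = 12 \cdot 2 \left(-3\right) = 24 \left(-3\right) = -72$)
$v{\left(x,l \right)} = - 3 x$
$- (75 v{\left(-2,J \right)} + Y) = - (75 \left(\left(-3\right) \left(-2\right)\right) - 72) = - (75 \cdot 6 - 72) = - (450 - 72) = \left(-1\right) 378 = -378$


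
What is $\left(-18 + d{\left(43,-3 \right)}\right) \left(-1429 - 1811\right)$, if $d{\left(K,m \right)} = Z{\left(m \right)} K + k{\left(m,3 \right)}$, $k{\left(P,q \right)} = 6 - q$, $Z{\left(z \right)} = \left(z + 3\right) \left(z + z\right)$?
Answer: $48600$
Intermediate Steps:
$Z{\left(z \right)} = 2 z \left(3 + z\right)$ ($Z{\left(z \right)} = \left(3 + z\right) 2 z = 2 z \left(3 + z\right)$)
$d{\left(K,m \right)} = 3 + 2 K m \left(3 + m\right)$ ($d{\left(K,m \right)} = 2 m \left(3 + m\right) K + \left(6 - 3\right) = 2 K m \left(3 + m\right) + \left(6 - 3\right) = 2 K m \left(3 + m\right) + 3 = 3 + 2 K m \left(3 + m\right)$)
$\left(-18 + d{\left(43,-3 \right)}\right) \left(-1429 - 1811\right) = \left(-18 + \left(3 + 2 \cdot 43 \left(-3\right) \left(3 - 3\right)\right)\right) \left(-1429 - 1811\right) = \left(-18 + \left(3 + 2 \cdot 43 \left(-3\right) 0\right)\right) \left(-3240\right) = \left(-18 + \left(3 + 0\right)\right) \left(-3240\right) = \left(-18 + 3\right) \left(-3240\right) = \left(-15\right) \left(-3240\right) = 48600$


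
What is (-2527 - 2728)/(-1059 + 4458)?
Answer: -5255/3399 ≈ -1.5460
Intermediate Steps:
(-2527 - 2728)/(-1059 + 4458) = -5255/3399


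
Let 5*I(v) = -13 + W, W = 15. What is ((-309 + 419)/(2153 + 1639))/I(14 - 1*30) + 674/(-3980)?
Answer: -365327/3773040 ≈ -0.096826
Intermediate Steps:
I(v) = 2/5 (I(v) = (-13 + 15)/5 = (1/5)*2 = 2/5)
((-309 + 419)/(2153 + 1639))/I(14 - 1*30) + 674/(-3980) = ((-309 + 419)/(2153 + 1639))/(2/5) + 674/(-3980) = (110/3792)*(5/2) + 674*(-1/3980) = (110*(1/3792))*(5/2) - 337/1990 = (55/1896)*(5/2) - 337/1990 = 275/3792 - 337/1990 = -365327/3773040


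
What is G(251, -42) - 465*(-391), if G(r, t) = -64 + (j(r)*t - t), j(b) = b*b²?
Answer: -663974749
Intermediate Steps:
j(b) = b³
G(r, t) = -64 - t + t*r³ (G(r, t) = -64 + (r³*t - t) = -64 + (t*r³ - t) = -64 + (-t + t*r³) = -64 - t + t*r³)
G(251, -42) - 465*(-391) = (-64 - 1*(-42) - 42*251³) - 465*(-391) = (-64 + 42 - 42*15813251) - 1*(-181815) = (-64 + 42 - 664156542) + 181815 = -664156564 + 181815 = -663974749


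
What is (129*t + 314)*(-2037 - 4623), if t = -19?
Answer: 14232420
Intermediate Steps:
(129*t + 314)*(-2037 - 4623) = (129*(-19) + 314)*(-2037 - 4623) = (-2451 + 314)*(-6660) = -2137*(-6660) = 14232420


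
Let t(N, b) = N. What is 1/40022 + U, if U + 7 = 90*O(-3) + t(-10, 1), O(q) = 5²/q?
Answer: -30696873/40022 ≈ -767.00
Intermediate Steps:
O(q) = 25/q
U = -767 (U = -7 + (90*(25/(-3)) - 10) = -7 + (90*(25*(-⅓)) - 10) = -7 + (90*(-25/3) - 10) = -7 + (-750 - 10) = -7 - 760 = -767)
1/40022 + U = 1/40022 - 767 = -30696873/40022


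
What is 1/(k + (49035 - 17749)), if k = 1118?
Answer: 1/32404 ≈ 3.0860e-5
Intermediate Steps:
1/(k + (49035 - 17749)) = 1/(1118 + (49035 - 17749)) = 1/(1118 + 31286) = 1/32404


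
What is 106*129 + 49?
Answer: 13723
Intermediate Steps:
106*129 + 49 = 13674 + 49 = 13723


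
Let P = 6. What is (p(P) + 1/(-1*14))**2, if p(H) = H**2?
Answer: 253009/196 ≈ 1290.9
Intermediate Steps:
(p(P) + 1/(-1*14))**2 = (6**2 + 1/(-1*14))**2 = (36 + 1/(-14))**2 = (36 - 1/14)**2 = (503/14)**2 = 253009/196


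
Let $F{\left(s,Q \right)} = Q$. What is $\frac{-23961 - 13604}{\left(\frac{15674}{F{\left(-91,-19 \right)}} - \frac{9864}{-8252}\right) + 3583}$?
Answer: $- \frac{1472435305}{108154243} \approx -13.614$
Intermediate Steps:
$\frac{-23961 - 13604}{\left(\frac{15674}{F{\left(-91,-19 \right)}} - \frac{9864}{-8252}\right) + 3583} = \frac{-23961 - 13604}{\left(\frac{15674}{-19} - \frac{9864}{-8252}\right) + 3583} = \frac{-23961 - 13604}{\left(15674 \left(- \frac{1}{19}\right) - - \frac{2466}{2063}\right) + 3583} = - \frac{37565}{\left(- \frac{15674}{19} + \frac{2466}{2063}\right) + 3583} = - \frac{37565}{- \frac{32288608}{39197} + 3583} = - \frac{37565}{\frac{108154243}{39197}} = \left(-37565\right) \frac{39197}{108154243} = - \frac{1472435305}{108154243}$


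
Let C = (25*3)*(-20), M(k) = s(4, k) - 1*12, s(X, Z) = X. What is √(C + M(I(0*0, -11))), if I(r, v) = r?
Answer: 2*I*√377 ≈ 38.833*I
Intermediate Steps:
M(k) = -8 (M(k) = 4 - 1*12 = 4 - 12 = -8)
C = -1500 (C = 75*(-20) = -1500)
√(C + M(I(0*0, -11))) = √(-1500 - 8) = √(-1508) = 2*I*√377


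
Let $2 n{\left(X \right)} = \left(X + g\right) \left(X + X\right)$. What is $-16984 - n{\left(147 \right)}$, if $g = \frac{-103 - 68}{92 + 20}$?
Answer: $- \frac{613897}{16} \approx -38369.0$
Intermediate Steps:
$g = - \frac{171}{112} \approx -1.5268$
$n{\left(X \right)} = X \left(- \frac{171}{112} + X\right)$ ($n{\left(X \right)} = \frac{\left(X - \frac{171}{112}\right) \left(X + X\right)}{2} = \frac{\left(- \frac{171}{112} + X\right) 2 X}{2} = \frac{2 X \left(- \frac{171}{112} + X\right)}{2} = X \left(- \frac{171}{112} + X\right)$)
$-16984 - n{\left(147 \right)} = -16984 - \frac{1}{112} \cdot 147 \left(-171 + 112 \cdot 147\right) = -16984 - \frac{1}{112} \cdot 147 \left(-171 + 16464\right) = -16984 - \frac{1}{112} \cdot 147 \cdot 16293 = -16984 - \frac{342153}{16} = - \frac{613897}{16}$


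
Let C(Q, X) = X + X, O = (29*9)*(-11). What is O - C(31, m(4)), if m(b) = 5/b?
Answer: -5747/2 ≈ -2873.5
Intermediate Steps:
O = -2871 (O = 261*(-11) = -2871)
C(Q, X) = 2*X
O - C(31, m(4)) = -2871 - 2*5/4 = -2871 - 1*5/2 = -2871 - 5/2 = -5747/2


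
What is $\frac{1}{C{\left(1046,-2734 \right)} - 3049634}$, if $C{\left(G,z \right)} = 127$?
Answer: $- \frac{1}{3049507} \approx -3.2792 \cdot 10^{-7}$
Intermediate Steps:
$\frac{1}{C{\left(1046,-2734 \right)} - 3049634} = \frac{1}{127 - 3049634} = \frac{1}{-3049507} = - \frac{1}{3049507}$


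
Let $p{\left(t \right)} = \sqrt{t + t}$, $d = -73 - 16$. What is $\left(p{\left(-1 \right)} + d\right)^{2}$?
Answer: $\left(89 - i \sqrt{2}\right)^{2} \approx 7919.0 - 251.73 i$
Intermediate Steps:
$d = -89$
$p{\left(t \right)} = \sqrt{2} \sqrt{t}$ ($p{\left(t \right)} = \sqrt{2 t} = \sqrt{2} \sqrt{t}$)
$\left(p{\left(-1 \right)} + d\right)^{2} = \left(\sqrt{2} \sqrt{-1} - 89\right)^{2} = \left(\sqrt{2} i - 89\right)^{2} = \left(i \sqrt{2} - 89\right)^{2} = \left(-89 + i \sqrt{2}\right)^{2}$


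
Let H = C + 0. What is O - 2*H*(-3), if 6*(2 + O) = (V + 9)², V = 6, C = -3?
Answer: 35/2 ≈ 17.500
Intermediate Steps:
H = -3 (H = -3 + 0 = -3)
O = 71/2 (O = -2 + (6 + 9)²/6 = -2 + (⅙)*15² = -2 + (⅙)*225 = -2 + 75/2 = 71/2 ≈ 35.500)
O - 2*H*(-3) = 71/2 - 2*(-3)*(-3) = 71/2 - (-6)*(-3) = 71/2 - 1*18 = 71/2 - 18 = 35/2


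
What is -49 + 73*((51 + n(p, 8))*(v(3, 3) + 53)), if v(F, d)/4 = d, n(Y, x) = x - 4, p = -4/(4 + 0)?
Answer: 260926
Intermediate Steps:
p = -1 (p = -4/4 = -4*¼ = -1)
n(Y, x) = -4 + x
v(F, d) = 4*d
-49 + 73*((51 + n(p, 8))*(v(3, 3) + 53)) = -49 + 73*((51 + (-4 + 8))*(4*3 + 53)) = -49 + 73*((51 + 4)*(12 + 53)) = -49 + 73*(55*65) = -49 + 73*3575 = -49 + 260975 = 260926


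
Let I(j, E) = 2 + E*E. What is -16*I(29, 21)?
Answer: -7088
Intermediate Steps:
I(j, E) = 2 + E²
-16*I(29, 21) = -16*(2 + 21²) = -16*(2 + 441) = -16*443 = -7088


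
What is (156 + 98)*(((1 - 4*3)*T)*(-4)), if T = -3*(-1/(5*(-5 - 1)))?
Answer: -5588/5 ≈ -1117.6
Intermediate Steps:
T = -⅒ (T = -3/((-5*(-6))) = -3/30 = -3*1/30 = -⅒ ≈ -0.10000)
(156 + 98)*(((1 - 4*3)*T)*(-4)) = (156 + 98)*(((1 - 4*3)*(-⅒))*(-4)) = 254*(((1 - 12)*(-⅒))*(-4)) = 254*(-11*(-⅒)*(-4)) = 254*((11/10)*(-4)) = 254*(-22/5) = -5588/5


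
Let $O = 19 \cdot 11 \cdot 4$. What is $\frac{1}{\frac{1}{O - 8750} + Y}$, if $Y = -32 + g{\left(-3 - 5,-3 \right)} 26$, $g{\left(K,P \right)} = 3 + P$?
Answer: $- \frac{7914}{253249} \approx -0.03125$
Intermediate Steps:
$O = 836$ ($O = 209 \cdot 4 = 836$)
$Y = -32$ ($Y = -32 + \left(3 - 3\right) 26 = -32 + 0 \cdot 26 = -32 + 0 = -32$)
$\frac{1}{\frac{1}{O - 8750} + Y} = \frac{1}{\frac{1}{836 - 8750} - 32} = \frac{1}{\frac{1}{-7914} - 32} = \frac{1}{- \frac{1}{7914} - 32} = \frac{1}{- \frac{253249}{7914}} = - \frac{7914}{253249}$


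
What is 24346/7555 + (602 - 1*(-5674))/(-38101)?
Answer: 880191766/287853055 ≈ 3.0578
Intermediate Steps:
24346/7555 + (602 - 1*(-5674))/(-38101) = 24346*(1/7555) + (602 + 5674)*(-1/38101) = 24346/7555 + 6276*(-1/38101) = 24346/7555 - 6276/38101 = 880191766/287853055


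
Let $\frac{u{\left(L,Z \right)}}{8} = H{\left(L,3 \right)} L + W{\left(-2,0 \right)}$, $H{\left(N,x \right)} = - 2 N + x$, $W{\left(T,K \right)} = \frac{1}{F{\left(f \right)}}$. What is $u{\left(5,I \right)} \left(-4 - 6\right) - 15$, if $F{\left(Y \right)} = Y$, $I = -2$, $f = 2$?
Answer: $2745$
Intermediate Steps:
$W{\left(T,K \right)} = \frac{1}{2}$
$H{\left(N,x \right)} = x - 2 N$
$u{\left(L,Z \right)} = 4 + 8 L \left(3 - 2 L\right)$ ($u{\left(L,Z \right)} = 8 \left(\left(3 - 2 L\right) L + \frac{1}{2}\right) = 8 \left(L \left(3 - 2 L\right) + \frac{1}{2}\right) = 8 \left(\frac{1}{2} + L \left(3 - 2 L\right)\right) = 4 + 8 L \left(3 - 2 L\right)$)
$u{\left(5,I \right)} \left(-4 - 6\right) - 15 = \left(4 - 16 \cdot 5^{2} + 24 \cdot 5\right) \left(-4 - 6\right) - 15 = \left(4 - 400 + 120\right) \left(-4 - 6\right) - 15 = \left(4 - 400 + 120\right) \left(-10\right) - 15 = \left(-276\right) \left(-10\right) - 15 = 2760 - 15 = 2745$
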